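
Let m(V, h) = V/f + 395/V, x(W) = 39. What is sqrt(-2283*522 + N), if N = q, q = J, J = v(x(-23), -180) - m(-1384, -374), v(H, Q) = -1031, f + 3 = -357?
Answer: I*sqrt(128513270777410)/10380 ≈ 1092.1*I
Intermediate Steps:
f = -360 (f = -3 - 357 = -360)
m(V, h) = 395/V - V/360 (m(V, h) = V/(-360) + 395/V = V*(-1/360) + 395/V = -V/360 + 395/V = 395/V - V/360)
J = -64432337/62280 (J = -1031 - (395/(-1384) - 1/360*(-1384)) = -1031 - (395*(-1/1384) + 173/45) = -1031 - (-395/1384 + 173/45) = -1031 - 1*221657/62280 = -1031 - 221657/62280 = -64432337/62280 ≈ -1034.6)
q = -64432337/62280 ≈ -1034.6
N = -64432337/62280 ≈ -1034.6
sqrt(-2283*522 + N) = sqrt(-2283*522 - 64432337/62280) = sqrt(-1191726 - 64432337/62280) = sqrt(-74285127617/62280) = I*sqrt(128513270777410)/10380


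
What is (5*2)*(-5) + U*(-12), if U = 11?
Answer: -182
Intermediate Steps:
(5*2)*(-5) + U*(-12) = (5*2)*(-5) + 11*(-12) = 10*(-5) - 132 = -50 - 132 = -182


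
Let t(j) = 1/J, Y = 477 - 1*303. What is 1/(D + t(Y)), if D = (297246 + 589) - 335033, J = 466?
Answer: -466/17334267 ≈ -2.6883e-5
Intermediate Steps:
Y = 174 (Y = 477 - 303 = 174)
t(j) = 1/466
D = -37198 (D = 297835 - 335033 = -37198)
1/(D + t(Y)) = 1/(-37198 + 1/466) = 1/(-17334267/466) = -466/17334267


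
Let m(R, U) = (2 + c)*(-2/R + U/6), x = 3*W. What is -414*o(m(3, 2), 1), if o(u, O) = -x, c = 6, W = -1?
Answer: -1242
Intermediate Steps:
x = -3 (x = 3*(-1) = -3)
m(R, U) = -16/R + 4*U/3 (m(R, U) = (2 + 6)*(-2/R + U/6) = 8*(-2/R + U*(1/6)) = 8*(-2/R + U/6) = -16/R + 4*U/3)
o(u, O) = 3 (o(u, O) = -1*(-3) = 3)
-414*o(m(3, 2), 1) = -414*3 = -1242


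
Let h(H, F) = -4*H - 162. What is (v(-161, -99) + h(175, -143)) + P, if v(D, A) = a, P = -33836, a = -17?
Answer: -34715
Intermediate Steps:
v(D, A) = -17
h(H, F) = -162 - 4*H
(v(-161, -99) + h(175, -143)) + P = (-17 + (-162 - 4*175)) - 33836 = (-17 + (-162 - 700)) - 33836 = (-17 - 862) - 33836 = -879 - 33836 = -34715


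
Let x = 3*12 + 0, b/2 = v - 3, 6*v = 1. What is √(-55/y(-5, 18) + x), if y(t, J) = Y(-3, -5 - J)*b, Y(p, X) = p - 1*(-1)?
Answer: √36006/34 ≈ 5.5810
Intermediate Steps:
v = ⅙ (v = (⅙)*1 = ⅙ ≈ 0.16667)
b = -17/3 (b = 2*(⅙ - 3) = 2*(-17/6) = -17/3 ≈ -5.6667)
x = 36 (x = 36 + 0 = 36)
Y(p, X) = 1 + p (Y(p, X) = p + 1 = 1 + p)
y(t, J) = 34/3 (y(t, J) = (1 - 3)*(-17/3) = -2*(-17/3) = 34/3)
√(-55/y(-5, 18) + x) = √(-55/34/3 + 36) = √(-55*3/34 + 36) = √(-165/34 + 36) = √(1059/34) = √36006/34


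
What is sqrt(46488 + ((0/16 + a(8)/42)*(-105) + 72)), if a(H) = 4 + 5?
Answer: 5*sqrt(7446)/2 ≈ 215.73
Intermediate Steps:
a(H) = 9
sqrt(46488 + ((0/16 + a(8)/42)*(-105) + 72)) = sqrt(46488 + ((0/16 + 9/42)*(-105) + 72)) = sqrt(46488 + ((0*(1/16) + 9*(1/42))*(-105) + 72)) = sqrt(46488 + ((0 + 3/14)*(-105) + 72)) = sqrt(46488 + ((3/14)*(-105) + 72)) = sqrt(46488 + (-45/2 + 72)) = sqrt(46488 + 99/2) = sqrt(93075/2) = 5*sqrt(7446)/2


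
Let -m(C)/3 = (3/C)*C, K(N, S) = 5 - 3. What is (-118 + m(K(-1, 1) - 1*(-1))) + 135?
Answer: 8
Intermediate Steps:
K(N, S) = 2
m(C) = -9 (m(C) = -3*3/C*C = -3*3 = -9)
(-118 + m(K(-1, 1) - 1*(-1))) + 135 = (-118 - 9) + 135 = -127 + 135 = 8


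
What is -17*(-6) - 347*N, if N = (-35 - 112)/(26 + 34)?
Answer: 19043/20 ≈ 952.15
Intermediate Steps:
N = -49/20 (N = -147/60 = -147*1/60 = -49/20 ≈ -2.4500)
-17*(-6) - 347*N = -17*(-6) - 347*(-49/20) = 102 + 17003/20 = 19043/20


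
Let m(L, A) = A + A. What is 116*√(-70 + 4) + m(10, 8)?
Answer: 16 + 116*I*√66 ≈ 16.0 + 942.39*I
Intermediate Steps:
m(L, A) = 2*A
116*√(-70 + 4) + m(10, 8) = 116*√(-70 + 4) + 2*8 = 116*√(-66) + 16 = 116*(I*√66) + 16 = 116*I*√66 + 16 = 16 + 116*I*√66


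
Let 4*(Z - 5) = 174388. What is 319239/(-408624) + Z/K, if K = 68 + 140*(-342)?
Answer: -2756689893/1628094224 ≈ -1.6932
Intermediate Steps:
Z = 43602 (Z = 5 + (1/4)*174388 = 5 + 43597 = 43602)
K = -47812 (K = 68 - 47880 = -47812)
319239/(-408624) + Z/K = 319239/(-408624) + 43602/(-47812) = 319239*(-1/408624) + 43602*(-1/47812) = -106413/136208 - 21801/23906 = -2756689893/1628094224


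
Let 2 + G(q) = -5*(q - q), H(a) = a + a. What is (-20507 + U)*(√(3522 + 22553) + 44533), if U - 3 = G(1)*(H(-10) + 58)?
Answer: -916489140 - 102900*√1043 ≈ -9.1981e+8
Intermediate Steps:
H(a) = 2*a
G(q) = -2 (G(q) = -2 - 5*(q - q) = -2 - 5*0 = -2 + 0 = -2)
U = -73 (U = 3 - 2*(2*(-10) + 58) = 3 - 2*(-20 + 58) = 3 - 2*38 = 3 - 76 = -73)
(-20507 + U)*(√(3522 + 22553) + 44533) = (-20507 - 73)*(√(3522 + 22553) + 44533) = -20580*(√26075 + 44533) = -20580*(5*√1043 + 44533) = -20580*(44533 + 5*√1043) = -916489140 - 102900*√1043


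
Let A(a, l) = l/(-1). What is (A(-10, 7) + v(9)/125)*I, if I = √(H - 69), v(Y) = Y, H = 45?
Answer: -1732*I*√6/125 ≈ -33.94*I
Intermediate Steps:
A(a, l) = -l (A(a, l) = l*(-1) = -l)
I = 2*I*√6 (I = √(45 - 69) = √(-24) = 2*I*√6 ≈ 4.899*I)
(A(-10, 7) + v(9)/125)*I = (-1*7 + 9/125)*(2*I*√6) = (-7 + 9*(1/125))*(2*I*√6) = (-7 + 9/125)*(2*I*√6) = -1732*I*√6/125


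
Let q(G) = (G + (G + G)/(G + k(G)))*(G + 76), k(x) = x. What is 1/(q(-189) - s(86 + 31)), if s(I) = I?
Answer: 1/21127 ≈ 4.7333e-5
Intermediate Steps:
q(G) = (1 + G)*(76 + G) (q(G) = (G + (G + G)/(G + G))*(G + 76) = (G + (2*G)/((2*G)))*(76 + G) = (G + (2*G)*(1/(2*G)))*(76 + G) = (G + 1)*(76 + G) = (1 + G)*(76 + G))
1/(q(-189) - s(86 + 31)) = 1/((76 + (-189)² + 77*(-189)) - (86 + 31)) = 1/((76 + 35721 - 14553) - 1*117) = 1/(21244 - 117) = 1/21127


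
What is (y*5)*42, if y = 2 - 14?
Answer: -2520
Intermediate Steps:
y = -12
(y*5)*42 = -12*5*42 = -60*42 = -2520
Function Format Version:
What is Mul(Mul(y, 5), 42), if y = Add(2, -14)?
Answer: -2520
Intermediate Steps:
y = -12
Mul(Mul(y, 5), 42) = Mul(Mul(-12, 5), 42) = Mul(-60, 42) = -2520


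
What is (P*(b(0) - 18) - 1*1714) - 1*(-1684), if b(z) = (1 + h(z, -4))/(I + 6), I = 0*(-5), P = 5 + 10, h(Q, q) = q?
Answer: -615/2 ≈ -307.50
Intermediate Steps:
P = 15
I = 0
b(z) = -½ (b(z) = (1 - 4)/(0 + 6) = -3/6 = -3*⅙ = -½)
(P*(b(0) - 18) - 1*1714) - 1*(-1684) = (15*(-½ - 18) - 1*1714) - 1*(-1684) = (15*(-37/2) - 1714) + 1684 = (-555/2 - 1714) + 1684 = -3983/2 + 1684 = -615/2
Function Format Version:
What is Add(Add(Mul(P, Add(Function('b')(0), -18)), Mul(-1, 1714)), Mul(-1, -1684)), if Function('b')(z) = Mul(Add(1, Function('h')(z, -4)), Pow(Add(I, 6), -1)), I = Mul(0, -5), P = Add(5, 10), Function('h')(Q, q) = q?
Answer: Rational(-615, 2) ≈ -307.50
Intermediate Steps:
P = 15
I = 0
Function('b')(z) = Rational(-1, 2) (Function('b')(z) = Mul(Add(1, -4), Pow(Add(0, 6), -1)) = Mul(-3, Pow(6, -1)) = Mul(-3, Rational(1, 6)) = Rational(-1, 2))
Add(Add(Mul(P, Add(Function('b')(0), -18)), Mul(-1, 1714)), Mul(-1, -1684)) = Add(Add(Mul(15, Add(Rational(-1, 2), -18)), Mul(-1, 1714)), Mul(-1, -1684)) = Add(Add(Mul(15, Rational(-37, 2)), -1714), 1684) = Add(Add(Rational(-555, 2), -1714), 1684) = Add(Rational(-3983, 2), 1684) = Rational(-615, 2)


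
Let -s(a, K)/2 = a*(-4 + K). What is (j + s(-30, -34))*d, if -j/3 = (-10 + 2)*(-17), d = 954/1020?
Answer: -213696/85 ≈ -2514.1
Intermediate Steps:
s(a, K) = -2*a*(-4 + K)
d = 159/170 (d = 954*(1/1020) = 159/170 ≈ 0.93529)
j = -408 (j = -3*(-10 + 2)*(-17) = -(-24)*(-17) = -3*136 = -408)
(j + s(-30, -34))*d = (-408 + 2*(-30)*(4 - 1*(-34)))*(159/170) = (-408 + 2*(-30)*(4 + 34))*(159/170) = (-408 + 2*(-30)*38)*(159/170) = (-408 - 2280)*(159/170) = -2688*159/170 = -213696/85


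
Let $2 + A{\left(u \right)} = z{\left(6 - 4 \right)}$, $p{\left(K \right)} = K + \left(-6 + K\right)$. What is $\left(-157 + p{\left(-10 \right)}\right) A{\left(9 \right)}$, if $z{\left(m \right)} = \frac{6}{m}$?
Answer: $-183$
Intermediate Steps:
$p{\left(K \right)} = -6 + 2 K$
$A{\left(u \right)} = 1$ ($A{\left(u \right)} = -2 + \frac{6}{6 - 4} = -2 + \frac{6}{2} = -2 + 6 \cdot \frac{1}{2} = -2 + 3 = 1$)
$\left(-157 + p{\left(-10 \right)}\right) A{\left(9 \right)} = \left(-157 + \left(-6 + 2 \left(-10\right)\right)\right) 1 = \left(-157 - 26\right) 1 = \left(-183\right) 1 = -183$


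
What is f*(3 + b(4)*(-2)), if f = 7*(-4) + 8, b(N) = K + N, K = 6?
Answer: 340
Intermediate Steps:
b(N) = 6 + N
f = -20 (f = -28 + 8 = -20)
f*(3 + b(4)*(-2)) = -20*(3 + (6 + 4)*(-2)) = -20*(3 + 10*(-2)) = -20*(3 - 20) = -20*(-17) = 340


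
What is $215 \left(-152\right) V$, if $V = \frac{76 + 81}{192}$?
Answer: $- \frac{641345}{24} \approx -26723.0$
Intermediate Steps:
$V = \frac{157}{192}$ ($V = 157 \cdot \frac{1}{192} = \frac{157}{192} \approx 0.81771$)
$215 \left(-152\right) V = 215 \left(-152\right) \frac{157}{192} = \left(-32680\right) \frac{157}{192} = - \frac{641345}{24}$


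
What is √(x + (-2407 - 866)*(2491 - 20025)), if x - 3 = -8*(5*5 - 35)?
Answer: √57388865 ≈ 7575.5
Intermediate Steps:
x = 83 (x = 3 - 8*(5*5 - 35) = 3 - 8*(25 - 35) = 3 - 8*(-10) = 3 + 80 = 83)
√(x + (-2407 - 866)*(2491 - 20025)) = √(83 + (-2407 - 866)*(2491 - 20025)) = √(83 - 3273*(-17534)) = √(83 + 57388782) = √57388865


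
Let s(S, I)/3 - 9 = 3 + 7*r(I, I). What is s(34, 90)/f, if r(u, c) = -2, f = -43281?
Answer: 2/14427 ≈ 0.00013863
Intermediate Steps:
s(S, I) = -6 (s(S, I) = 27 + 3*(3 + 7*(-2)) = 27 + 3*(3 - 14) = 27 + 3*(-11) = 27 - 33 = -6)
s(34, 90)/f = -6/(-43281) = -6*(-1/43281) = 2/14427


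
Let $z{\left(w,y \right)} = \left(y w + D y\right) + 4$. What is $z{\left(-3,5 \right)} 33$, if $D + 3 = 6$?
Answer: $132$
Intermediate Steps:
$D = 3$ ($D = -3 + 6 = 3$)
$z{\left(w,y \right)} = 4 + 3 y + w y$ ($z{\left(w,y \right)} = \left(y w + 3 y\right) + 4 = \left(w y + 3 y\right) + 4 = \left(3 y + w y\right) + 4 = 4 + 3 y + w y$)
$z{\left(-3,5 \right)} 33 = \left(4 + 3 \cdot 5 - 15\right) 33 = \left(4 + 15 - 15\right) 33 = 4 \cdot 33 = 132$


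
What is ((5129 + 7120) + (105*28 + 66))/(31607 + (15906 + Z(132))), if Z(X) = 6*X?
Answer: 3051/9661 ≈ 0.31581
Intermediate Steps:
((5129 + 7120) + (105*28 + 66))/(31607 + (15906 + Z(132))) = ((5129 + 7120) + (105*28 + 66))/(31607 + (15906 + 6*132)) = (12249 + (2940 + 66))/(31607 + (15906 + 792)) = (12249 + 3006)/(31607 + 16698) = 15255/48305 = 15255*(1/48305) = 3051/9661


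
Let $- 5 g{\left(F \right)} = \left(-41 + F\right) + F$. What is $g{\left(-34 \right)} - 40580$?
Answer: $- \frac{202791}{5} \approx -40558.0$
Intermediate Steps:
$g{\left(F \right)} = \frac{41}{5} - \frac{2 F}{5}$ ($g{\left(F \right)} = - \frac{\left(-41 + F\right) + F}{5} = - \frac{-41 + 2 F}{5} = \frac{41}{5} - \frac{2 F}{5}$)
$g{\left(-34 \right)} - 40580 = \left(\frac{41}{5} - - \frac{68}{5}\right) - 40580 = \left(\frac{41}{5} + \frac{68}{5}\right) - 40580 = \frac{109}{5} - 40580 = - \frac{202791}{5}$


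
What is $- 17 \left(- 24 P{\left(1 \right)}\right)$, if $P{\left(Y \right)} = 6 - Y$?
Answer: $2040$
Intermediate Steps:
$- 17 \left(- 24 P{\left(1 \right)}\right) = - 17 \left(- 24 \left(6 - 1\right)\right) = - 17 \left(\left(-24\right) 5\right) = \left(-17\right) \left(-120\right) = 2040$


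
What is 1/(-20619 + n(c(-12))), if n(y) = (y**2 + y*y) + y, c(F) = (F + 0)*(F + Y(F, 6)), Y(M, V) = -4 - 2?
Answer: 1/72909 ≈ 1.3716e-5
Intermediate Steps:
Y(M, V) = -6
c(F) = F*(-6 + F) (c(F) = (F + 0)*(F - 6) = F*(-6 + F))
n(y) = y + 2*y**2 (n(y) = (y**2 + y**2) + y = 2*y**2 + y = y + 2*y**2)
1/(-20619 + n(c(-12))) = 1/(-20619 + (-12*(-6 - 12))*(1 + 2*(-12*(-6 - 12)))) = 1/(-20619 + (-12*(-18))*(1 + 2*(-12*(-18)))) = 1/(-20619 + 216*(1 + 2*216)) = 1/(-20619 + 216*(1 + 432)) = 1/(-20619 + 216*433) = 1/(-20619 + 93528) = 1/72909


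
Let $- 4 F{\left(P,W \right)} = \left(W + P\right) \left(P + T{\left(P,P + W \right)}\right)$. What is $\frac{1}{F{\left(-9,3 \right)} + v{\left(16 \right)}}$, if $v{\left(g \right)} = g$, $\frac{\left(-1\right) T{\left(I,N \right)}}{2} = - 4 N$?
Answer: $- \frac{2}{139} \approx -0.014388$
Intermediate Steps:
$T{\left(I,N \right)} = 8 N$ ($T{\left(I,N \right)} = - 2 \left(- 4 N\right) = 8 N$)
$F{\left(P,W \right)} = - \frac{\left(P + W\right) \left(8 W + 9 P\right)}{4}$ ($F{\left(P,W \right)} = - \frac{\left(W + P\right) \left(P + 8 \left(P + W\right)\right)}{4} = - \frac{\left(P + W\right) \left(P + \left(8 P + 8 W\right)\right)}{4} = - \frac{\left(P + W\right) \left(8 W + 9 P\right)}{4}$)
$\frac{1}{F{\left(-9,3 \right)} + v{\left(16 \right)}} = \frac{1}{\left(- 2 \cdot 3^{2} - \frac{9 \left(-9\right)^{2}}{4} - \left(- \frac{153}{4}\right) 3\right) + 16} = \frac{1}{\left(\left(-2\right) 9 - \frac{729}{4} + \frac{459}{4}\right) + 16} = \frac{1}{\left(-18 - \frac{729}{4} + \frac{459}{4}\right) + 16} = \frac{1}{- \frac{171}{2} + 16} = \frac{1}{- \frac{139}{2}} = - \frac{2}{139}$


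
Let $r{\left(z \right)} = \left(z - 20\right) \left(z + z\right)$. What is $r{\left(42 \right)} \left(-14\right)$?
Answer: $-25872$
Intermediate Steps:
$r{\left(z \right)} = 2 z \left(-20 + z\right)$ ($r{\left(z \right)} = \left(-20 + z\right) 2 z = 2 z \left(-20 + z\right)$)
$r{\left(42 \right)} \left(-14\right) = 2 \cdot 42 \left(-20 + 42\right) \left(-14\right) = 2 \cdot 42 \cdot 22 \left(-14\right) = 1848 \left(-14\right) = -25872$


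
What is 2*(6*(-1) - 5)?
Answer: -22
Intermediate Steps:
2*(6*(-1) - 5) = 2*(-6 - 5) = 2*(-11) = -22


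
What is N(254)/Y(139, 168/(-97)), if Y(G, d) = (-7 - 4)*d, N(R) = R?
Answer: 12319/924 ≈ 13.332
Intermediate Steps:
Y(G, d) = -11*d
N(254)/Y(139, 168/(-97)) = 254/((-1848/(-97))) = 254/((-1848*(-1)/97)) = 254/((-11*(-168/97))) = 254/(1848/97) = 254*(97/1848) = 12319/924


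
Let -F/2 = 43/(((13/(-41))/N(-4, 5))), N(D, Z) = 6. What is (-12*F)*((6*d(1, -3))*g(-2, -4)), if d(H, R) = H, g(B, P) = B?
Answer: 3046464/13 ≈ 2.3434e+5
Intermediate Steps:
F = 21156/13 (F = -86/((13/(-41))/6) = -86/((13*(-1/41))*(⅙)) = -86/((-13/41*⅙)) = -86/(-13/246) = -86*(-246)/13 = -2*(-10578/13) = 21156/13 ≈ 1627.4)
(-12*F)*((6*d(1, -3))*g(-2, -4)) = (-12*21156/13)*((6*1)*(-2)) = -1523232*(-2)/13 = -253872/13*(-12) = 3046464/13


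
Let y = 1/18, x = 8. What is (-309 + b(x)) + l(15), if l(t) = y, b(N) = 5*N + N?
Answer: -4697/18 ≈ -260.94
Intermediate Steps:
y = 1/18 ≈ 0.055556
b(N) = 6*N
l(t) = 1/18
(-309 + b(x)) + l(15) = (-309 + 6*8) + 1/18 = (-309 + 48) + 1/18 = -261 + 1/18 = -4697/18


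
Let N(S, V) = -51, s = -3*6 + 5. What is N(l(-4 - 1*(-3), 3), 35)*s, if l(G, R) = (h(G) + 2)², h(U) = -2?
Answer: 663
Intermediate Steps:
l(G, R) = 0 (l(G, R) = (-2 + 2)² = 0² = 0)
s = -13 (s = -18 + 5 = -13)
N(l(-4 - 1*(-3), 3), 35)*s = -51*(-13) = 663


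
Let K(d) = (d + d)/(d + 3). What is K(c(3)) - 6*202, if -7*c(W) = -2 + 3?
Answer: -12121/10 ≈ -1212.1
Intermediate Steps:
c(W) = -⅐ (c(W) = -(-2 + 3)/7 = -⅐*1 = -⅐)
K(d) = 2*d/(3 + d) (K(d) = (2*d)/(3 + d) = 2*d/(3 + d))
K(c(3)) - 6*202 = 2*(-⅐)/(3 - ⅐) - 6*202 = 2*(-⅐)/(20/7) - 1212 = 2*(-⅐)*(7/20) - 1212 = -⅒ - 1212 = -12121/10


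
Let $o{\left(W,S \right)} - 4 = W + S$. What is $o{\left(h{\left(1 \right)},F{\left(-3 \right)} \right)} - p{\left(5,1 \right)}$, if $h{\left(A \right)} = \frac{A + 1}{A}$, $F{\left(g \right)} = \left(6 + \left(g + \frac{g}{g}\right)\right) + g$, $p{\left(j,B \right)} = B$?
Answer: $6$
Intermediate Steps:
$F{\left(g \right)} = 7 + 2 g$ ($F{\left(g \right)} = \left(6 + \left(g + 1\right)\right) + g = \left(6 + \left(1 + g\right)\right) + g = \left(7 + g\right) + g = 7 + 2 g$)
$h{\left(A \right)} = \frac{1 + A}{A}$
$o{\left(W,S \right)} = 4 + S + W$ ($o{\left(W,S \right)} = 4 + \left(W + S\right) = 4 + \left(S + W\right) = 4 + S + W$)
$o{\left(h{\left(1 \right)},F{\left(-3 \right)} \right)} - p{\left(5,1 \right)} = \left(4 + \left(7 + 2 \left(-3\right)\right) + \frac{1 + 1}{1}\right) - 1 = \left(4 + \left(7 - 6\right) + 1 \cdot 2\right) - 1 = \left(4 + 1 + 2\right) - 1 = 7 - 1 = 6$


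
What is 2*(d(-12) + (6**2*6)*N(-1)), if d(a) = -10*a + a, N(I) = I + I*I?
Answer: 216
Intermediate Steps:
N(I) = I + I**2
d(a) = -9*a
2*(d(-12) + (6**2*6)*N(-1)) = 2*(-9*(-12) + (6**2*6)*(-(1 - 1))) = 2*(108 + (36*6)*(-1*0)) = 2*(108 + 216*0) = 2*(108 + 0) = 2*108 = 216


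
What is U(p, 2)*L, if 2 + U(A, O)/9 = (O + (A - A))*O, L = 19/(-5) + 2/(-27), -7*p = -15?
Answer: -1046/15 ≈ -69.733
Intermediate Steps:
p = 15/7 (p = -1/7*(-15) = 15/7 ≈ 2.1429)
L = -523/135 (L = 19*(-1/5) + 2*(-1/27) = -19/5 - 2/27 = -523/135 ≈ -3.8741)
U(A, O) = -18 + 9*O**2 (U(A, O) = -18 + 9*((O + (A - A))*O) = -18 + 9*((O + 0)*O) = -18 + 9*(O*O) = -18 + 9*O**2)
U(p, 2)*L = (-18 + 9*2**2)*(-523/135) = (-18 + 9*4)*(-523/135) = (-18 + 36)*(-523/135) = 18*(-523/135) = -1046/15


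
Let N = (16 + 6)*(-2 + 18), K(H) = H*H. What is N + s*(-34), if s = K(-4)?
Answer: -192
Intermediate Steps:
K(H) = H²
s = 16 (s = (-4)² = 16)
N = 352 (N = 22*16 = 352)
N + s*(-34) = 352 + 16*(-34) = 352 - 544 = -192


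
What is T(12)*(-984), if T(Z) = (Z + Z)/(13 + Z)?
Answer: -23616/25 ≈ -944.64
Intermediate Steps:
T(Z) = 2*Z/(13 + Z) (T(Z) = (2*Z)/(13 + Z) = 2*Z/(13 + Z))
T(12)*(-984) = (2*12/(13 + 12))*(-984) = (2*12/25)*(-984) = (2*12*(1/25))*(-984) = (24/25)*(-984) = -23616/25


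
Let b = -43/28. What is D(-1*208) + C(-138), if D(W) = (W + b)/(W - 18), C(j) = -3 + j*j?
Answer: 120497315/6328 ≈ 19042.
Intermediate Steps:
C(j) = -3 + j²
b = -43/28 (b = -43*1/28 = -43/28 ≈ -1.5357)
D(W) = (-43/28 + W)/(-18 + W) (D(W) = (W - 43/28)/(W - 18) = (-43/28 + W)/(-18 + W))
D(-1*208) + C(-138) = (-43/28 - 1*208)/(-18 - 1*208) + (-3 + (-138)²) = (-43/28 - 208)/(-18 - 208) + (-3 + 19044) = -5867/28/(-226) + 19041 = -1/226*(-5867/28) + 19041 = 5867/6328 + 19041 = 120497315/6328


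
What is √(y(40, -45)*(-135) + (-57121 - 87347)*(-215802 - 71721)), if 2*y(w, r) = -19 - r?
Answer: 3*√4615319001 ≈ 2.0381e+5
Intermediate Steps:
y(w, r) = -19/2 - r/2 (y(w, r) = (-19 - r)/2 = -19/2 - r/2)
√(y(40, -45)*(-135) + (-57121 - 87347)*(-215802 - 71721)) = √((-19/2 - ½*(-45))*(-135) + (-57121 - 87347)*(-215802 - 71721)) = √((-19/2 + 45/2)*(-135) - 144468*(-287523)) = √(13*(-135) + 41537872764) = √(-1755 + 41537872764) = √41537871009 = 3*√4615319001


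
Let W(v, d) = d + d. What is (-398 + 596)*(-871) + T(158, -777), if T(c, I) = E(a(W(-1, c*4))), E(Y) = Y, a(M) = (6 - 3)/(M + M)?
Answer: -435973821/2528 ≈ -1.7246e+5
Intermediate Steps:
W(v, d) = 2*d
a(M) = 3/(2*M) (a(M) = 3/((2*M)) = 3*(1/(2*M)) = 3/(2*M))
T(c, I) = 3/(16*c) (T(c, I) = 3/(2*((2*(c*4)))) = 3/(2*((2*(4*c)))) = 3/(2*((8*c))) = 3*(1/(8*c))/2 = 3/(16*c))
(-398 + 596)*(-871) + T(158, -777) = (-398 + 596)*(-871) + (3/16)/158 = 198*(-871) + (3/16)*(1/158) = -172458 + 3/2528 = -435973821/2528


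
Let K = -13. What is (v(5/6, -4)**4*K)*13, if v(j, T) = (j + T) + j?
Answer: -405769/81 ≈ -5009.5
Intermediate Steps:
v(j, T) = T + 2*j (v(j, T) = (T + j) + j = T + 2*j)
(v(5/6, -4)**4*K)*13 = ((-4 + 2*(5/6))**4*(-13))*13 = ((-4 + 5/3)**4*(-13))*13 = ((-7/3)**4*(-13))*13 = ((2401/81)*(-13))*13 = -31213/81*13 = -405769/81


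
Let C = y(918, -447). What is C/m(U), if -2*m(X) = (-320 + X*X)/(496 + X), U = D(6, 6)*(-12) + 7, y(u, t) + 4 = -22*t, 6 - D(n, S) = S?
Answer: 9888980/271 ≈ 36491.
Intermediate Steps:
D(n, S) = 6 - S
y(u, t) = -4 - 22*t
U = 7 (U = (6 - 1*6)*(-12) + 7 = (6 - 6)*(-12) + 7 = 0*(-12) + 7 = 0 + 7 = 7)
m(X) = -(-320 + X²)/(2*(496 + X)) (m(X) = -(-320 + X*X)/(2*(496 + X)) = -(-320 + X²)/(2*(496 + X)))
C = 9830 (C = -4 - 22*(-447) = -4 + 9834 = 9830)
C/m(U) = 9830/(((320 - 1*7²)/(2*(496 + 7)))) = 9830/(((½)*(320 - 1*49)/503)) = 9830/(((½)*(1/503)*(320 - 49))) = 9830/(((½)*(1/503)*271)) = 9830/(271/1006) = 9830*(1006/271) = 9888980/271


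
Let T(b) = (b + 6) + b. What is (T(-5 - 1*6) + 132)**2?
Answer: 13456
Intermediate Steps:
T(b) = 6 + 2*b (T(b) = (6 + b) + b = 6 + 2*b)
(T(-5 - 1*6) + 132)**2 = ((6 + 2*(-5 - 1*6)) + 132)**2 = ((6 + 2*(-5 - 6)) + 132)**2 = ((6 + 2*(-11)) + 132)**2 = ((6 - 22) + 132)**2 = (-16 + 132)**2 = 116**2 = 13456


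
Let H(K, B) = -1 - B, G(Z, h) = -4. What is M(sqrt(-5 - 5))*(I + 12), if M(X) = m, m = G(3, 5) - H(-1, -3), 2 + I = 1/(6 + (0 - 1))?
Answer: -306/5 ≈ -61.200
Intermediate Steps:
I = -9/5 (I = -2 + 1/(6 + (0 - 1)) = -2 + 1/(6 - 1) = -2 + 1/5 = -9/5 ≈ -1.8000)
m = -6 (m = -4 - (-1 - 1*(-3)) = -4 - (-1 + 3) = -4 - 1*2 = -4 - 2 = -6)
M(X) = -6
M(sqrt(-5 - 5))*(I + 12) = -6*(-9/5 + 12) = -6*51/5 = -306/5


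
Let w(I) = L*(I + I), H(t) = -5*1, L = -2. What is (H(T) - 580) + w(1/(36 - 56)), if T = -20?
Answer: -2924/5 ≈ -584.80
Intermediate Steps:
H(t) = -5
w(I) = -4*I (w(I) = -2*(I + I) = -4*I)
(H(T) - 580) + w(1/(36 - 56)) = (-5 - 580) - 4/(36 - 56) = -585 - 4/(-20) = -585 - 4*(-1/20) = -585 + ⅕ = -2924/5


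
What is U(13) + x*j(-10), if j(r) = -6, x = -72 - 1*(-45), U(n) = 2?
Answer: 164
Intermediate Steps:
x = -27 (x = -72 + 45 = -27)
U(13) + x*j(-10) = 2 - 27*(-6) = 2 + 162 = 164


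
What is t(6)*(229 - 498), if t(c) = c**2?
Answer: -9684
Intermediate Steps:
t(6)*(229 - 498) = 6**2*(229 - 498) = 36*(-269) = -9684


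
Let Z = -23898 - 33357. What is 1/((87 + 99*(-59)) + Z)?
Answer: -1/63009 ≈ -1.5871e-5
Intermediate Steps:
Z = -57255
1/((87 + 99*(-59)) + Z) = 1/((87 + 99*(-59)) - 57255) = 1/((87 - 5841) - 57255) = 1/(-5754 - 57255) = 1/(-63009) = -1/63009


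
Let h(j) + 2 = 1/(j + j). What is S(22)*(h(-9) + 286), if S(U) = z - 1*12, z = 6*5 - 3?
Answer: 25555/6 ≈ 4259.2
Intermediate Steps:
z = 27 (z = 30 - 3 = 27)
S(U) = 15 (S(U) = 27 - 1*12 = 27 - 12 = 15)
h(j) = -2 + 1/(2*j) (h(j) = -2 + 1/(j + j) = -2 + 1/(2*j))
S(22)*(h(-9) + 286) = 15*((-2 + (½)/(-9)) + 286) = 15*((-2 + (½)*(-⅑)) + 286) = 15*((-2 - 1/18) + 286) = 15*(-37/18 + 286) = 15*(5111/18) = 25555/6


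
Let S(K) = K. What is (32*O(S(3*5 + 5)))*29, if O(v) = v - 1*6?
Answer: 12992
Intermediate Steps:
O(v) = -6 + v (O(v) = v - 6 = -6 + v)
(32*O(S(3*5 + 5)))*29 = (32*(-6 + (3*5 + 5)))*29 = (32*(-6 + (15 + 5)))*29 = (32*(-6 + 20))*29 = (32*14)*29 = 448*29 = 12992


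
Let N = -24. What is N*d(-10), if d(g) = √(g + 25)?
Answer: -24*√15 ≈ -92.952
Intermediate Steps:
d(g) = √(25 + g)
N*d(-10) = -24*√(25 - 10) = -24*√15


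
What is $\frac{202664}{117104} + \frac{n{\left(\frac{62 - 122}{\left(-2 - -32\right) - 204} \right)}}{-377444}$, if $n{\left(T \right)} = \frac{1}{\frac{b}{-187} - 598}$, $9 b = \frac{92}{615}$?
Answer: $\frac{2959168088370965207}{1709876539165677272} \approx 1.7306$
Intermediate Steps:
$b = \frac{92}{5535}$ ($b = \frac{92 \cdot \frac{1}{615}}{9} = \frac{1}{9} \cdot \frac{92}{615} = \frac{92}{5535} \approx 0.016622$)
$n{\left(T \right)} = - \frac{1035045}{618957002}$ ($n{\left(T \right)} = \frac{1}{\frac{92}{5535 \left(-187\right)} - 598} = \frac{1}{\frac{92}{5535} \left(- \frac{1}{187}\right) - 598} = \frac{1}{- \frac{92}{1035045} - 598} = \frac{1}{- \frac{618957002}{1035045}} = - \frac{1035045}{618957002}$)
$\frac{202664}{117104} + \frac{n{\left(\frac{62 - 122}{\left(-2 - -32\right) - 204} \right)}}{-377444} = \frac{202664}{117104} - \frac{1035045}{618957002 \left(-377444\right)} = 202664 \cdot \frac{1}{117104} - - \frac{1035045}{233621606662888} = \frac{25333}{14638} + \frac{1035045}{233621606662888} = \frac{2959168088370965207}{1709876539165677272}$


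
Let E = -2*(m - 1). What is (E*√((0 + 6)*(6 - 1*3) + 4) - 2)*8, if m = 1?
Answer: -16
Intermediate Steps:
E = 0 (E = -2*(1 - 1) = -2*0 = 0)
(E*√((0 + 6)*(6 - 1*3) + 4) - 2)*8 = (0*√((0 + 6)*(6 - 1*3) + 4) - 2)*8 = (0*√(6*(6 - 3) + 4) - 2)*8 = (0*√(6*3 + 4) - 2)*8 = (0*√(18 + 4) - 2)*8 = (0*√22 - 2)*8 = (0 - 2)*8 = -2*8 = -16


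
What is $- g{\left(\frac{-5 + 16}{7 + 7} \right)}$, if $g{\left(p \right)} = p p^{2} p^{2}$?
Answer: $- \frac{161051}{537824} \approx -0.29945$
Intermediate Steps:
$g{\left(p \right)} = p^{5}$ ($g{\left(p \right)} = p^{3} p^{2} = p^{5}$)
$- g{\left(\frac{-5 + 16}{7 + 7} \right)} = - \left(\frac{-5 + 16}{7 + 7}\right)^{5} = - \left(\frac{11}{14}\right)^{5} = \left(-1\right) \frac{161051}{537824} = - \frac{161051}{537824}$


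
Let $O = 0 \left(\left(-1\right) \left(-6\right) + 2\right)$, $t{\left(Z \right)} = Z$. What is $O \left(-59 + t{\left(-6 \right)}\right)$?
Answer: $0$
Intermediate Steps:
$O = 0$ ($O = 0 \left(6 + 2\right) = 0 \cdot 8 = 0$)
$O \left(-59 + t{\left(-6 \right)}\right) = 0 \left(-59 - 6\right) = 0 \left(-65\right) = 0$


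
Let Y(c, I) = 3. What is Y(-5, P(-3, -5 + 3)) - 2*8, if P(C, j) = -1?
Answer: -13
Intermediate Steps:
Y(-5, P(-3, -5 + 3)) - 2*8 = 3 - 2*8 = 3 - 16 = -13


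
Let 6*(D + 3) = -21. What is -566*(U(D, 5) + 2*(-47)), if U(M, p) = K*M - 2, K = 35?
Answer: 183101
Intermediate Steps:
D = -13/2 (D = -3 + (⅙)*(-21) = -3 - 7/2 = -13/2 ≈ -6.5000)
U(M, p) = -2 + 35*M (U(M, p) = 35*M - 2 = -2 + 35*M)
-566*(U(D, 5) + 2*(-47)) = -566*((-2 + 35*(-13/2)) + 2*(-47)) = -566*((-2 - 455/2) - 94) = -566*(-459/2 - 94) = -566*(-647/2) = 183101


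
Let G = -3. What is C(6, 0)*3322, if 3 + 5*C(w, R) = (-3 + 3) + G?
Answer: -19932/5 ≈ -3986.4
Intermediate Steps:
C(w, R) = -6/5 (C(w, R) = -3/5 + ((-3 + 3) - 3)/5 = -3/5 + (0 - 3)/5 = -3/5 + (1/5)*(-3) = -3/5 - 3/5 = -6/5)
C(6, 0)*3322 = -6/5*3322 = -19932/5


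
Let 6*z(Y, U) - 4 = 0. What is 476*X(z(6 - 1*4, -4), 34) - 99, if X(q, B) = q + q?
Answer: 1607/3 ≈ 535.67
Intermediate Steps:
z(Y, U) = ⅔ (z(Y, U) = ⅔ + (⅙)*0 = ⅔ + 0 = ⅔)
X(q, B) = 2*q
476*X(z(6 - 1*4, -4), 34) - 99 = 476*(2*(⅔)) - 99 = 476*(4/3) - 99 = 1904/3 - 99 = 1607/3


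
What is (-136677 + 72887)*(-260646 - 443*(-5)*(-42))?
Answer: 22560992040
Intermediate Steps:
(-136677 + 72887)*(-260646 - 443*(-5)*(-42)) = -63790*(-260646 + 2215*(-42)) = -63790*(-260646 - 93030) = -63790*(-353676) = 22560992040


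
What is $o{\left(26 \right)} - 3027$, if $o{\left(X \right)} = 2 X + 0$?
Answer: $-2975$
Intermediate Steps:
$o{\left(X \right)} = 2 X$
$o{\left(26 \right)} - 3027 = 2 \cdot 26 - 3027 = 52 - 3027 = -2975$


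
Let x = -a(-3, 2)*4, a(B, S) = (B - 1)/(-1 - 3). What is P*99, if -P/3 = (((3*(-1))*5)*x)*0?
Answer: 0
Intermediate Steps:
a(B, S) = 1/4 - B/4 (a(B, S) = (-1 + B)/(-4) = (-1 + B)*(-1/4) = 1/4 - B/4)
x = -4 (x = -(1/4 - 1/4*(-3))*4 = -(1/4 + 3/4)*4 = -1*1*4 = -1*4 = -4)
P = 0 (P = -3*((3*(-1))*5)*(-4)*0 = -3*-3*5*(-4)*0 = -3*(-15*(-4))*0 = -180*0 = -3*0 = 0)
P*99 = 0*99 = 0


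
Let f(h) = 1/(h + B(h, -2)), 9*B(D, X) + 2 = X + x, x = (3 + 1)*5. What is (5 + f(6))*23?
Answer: 8257/70 ≈ 117.96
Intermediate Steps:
x = 20 (x = 4*5 = 20)
B(D, X) = 2 + X/9 (B(D, X) = -2/9 + (X + 20)/9 = -2/9 + (20 + X)/9 = -2/9 + (20/9 + X/9) = 2 + X/9)
f(h) = 1/(16/9 + h) (f(h) = 1/(h + (2 + (⅑)*(-2))) = 1/(h + (2 - 2/9)) = 1/(h + 16/9) = 1/(16/9 + h))
(5 + f(6))*23 = (5 + 9/(16 + 9*6))*23 = (5 + 9/(16 + 54))*23 = (5 + 9/70)*23 = (359/70)*23 = 8257/70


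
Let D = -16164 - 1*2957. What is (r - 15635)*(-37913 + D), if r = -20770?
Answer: 2076322770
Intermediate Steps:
D = -19121 (D = -16164 - 2957 = -19121)
(r - 15635)*(-37913 + D) = (-20770 - 15635)*(-37913 - 19121) = -36405*(-57034) = 2076322770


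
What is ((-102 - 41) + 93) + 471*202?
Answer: 95092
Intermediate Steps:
((-102 - 41) + 93) + 471*202 = (-143 + 93) + 95142 = -50 + 95142 = 95092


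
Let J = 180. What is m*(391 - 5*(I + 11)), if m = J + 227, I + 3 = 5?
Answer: 132682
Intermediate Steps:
I = 2 (I = -3 + 5 = 2)
m = 407 (m = 180 + 227 = 407)
m*(391 - 5*(I + 11)) = 407*(391 - 5*(2 + 11)) = 407*(391 - 5*13) = 407*(391 - 65) = 407*326 = 132682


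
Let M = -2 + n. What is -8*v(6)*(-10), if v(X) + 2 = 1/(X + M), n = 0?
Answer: -140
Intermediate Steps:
M = -2 (M = -2 + 0 = -2)
v(X) = -2 + 1/(-2 + X) (v(X) = -2 + 1/(X - 2) = -2 + 1/(-2 + X))
-8*v(6)*(-10) = -8*(5 - 2*6)/(-2 + 6)*(-10) = -8*(5 - 12)/4*(-10) = -2*(-7)*(-10) = -8*(-7/4)*(-10) = 14*(-10) = -140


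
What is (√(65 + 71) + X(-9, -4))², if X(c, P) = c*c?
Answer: 6697 + 324*√34 ≈ 8586.2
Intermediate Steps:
X(c, P) = c²
(√(65 + 71) + X(-9, -4))² = (√(65 + 71) + (-9)²)² = (√136 + 81)² = (2*√34 + 81)² = (81 + 2*√34)²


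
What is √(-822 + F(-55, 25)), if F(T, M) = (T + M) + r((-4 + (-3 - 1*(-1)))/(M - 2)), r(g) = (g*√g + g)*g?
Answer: 2*√(-59601372 + 207*I*√138)/529 ≈ 0.00059542 + 29.188*I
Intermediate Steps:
r(g) = g*(g + g^(3/2)) (r(g) = (g^(3/2) + g)*g = (g + g^(3/2))*g = g*(g + g^(3/2)))
F(T, M) = M + T + 36/(-2 + M)² + 36*√6*(-1/(-2 + M))^(5/2) (F(T, M) = (T + M) + (((-4 + (-3 - 1*(-1)))/(M - 2))² + ((-4 + (-3 - 1*(-1)))/(M - 2))^(5/2)) = (M + T) + (((-4 + (-3 + 1))/(-2 + M))² + ((-4 + (-3 + 1))/(-2 + M))^(5/2)) = (M + T) + (((-4 - 2)/(-2 + M))² + ((-4 - 2)/(-2 + M))^(5/2)) = (M + T) + ((-6/(-2 + M))² + (-6/(-2 + M))^(5/2)) = (M + T) + (36/(-2 + M)² + 36*√6*(-1/(-2 + M))^(5/2)) = M + T + 36/(-2 + M)² + 36*√6*(-1/(-2 + M))^(5/2))
√(-822 + F(-55, 25)) = √(-822 + (25 - 55 + 36/(-2 + 25)² + 36*√6*(-1/(-2 + 25))^(5/2))) = √(-822 + (25 - 55 + 36/23² + 36*√6*(-1/23)^(5/2))) = √(-822 + (25 - 55 + 36*(1/529) + 36*√6*(-1*1/23)^(5/2))) = √(-822 + (25 - 55 + 36/529 + 36*√6*(-1/23)^(5/2))) = √(-822 + (25 - 55 + 36/529 + 36*√6*(I*√23/12167))) = √(-822 + (25 - 55 + 36/529 + 36*I*√138/12167)) = √(-822 + (-15834/529 + 36*I*√138/12167)) = √(-450672/529 + 36*I*√138/12167)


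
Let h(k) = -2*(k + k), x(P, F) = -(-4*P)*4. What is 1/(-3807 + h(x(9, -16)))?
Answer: -1/4383 ≈ -0.00022815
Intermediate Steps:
x(P, F) = 16*P (x(P, F) = -(-16)*P = 16*P)
h(k) = -4*k
1/(-3807 + h(x(9, -16))) = 1/(-3807 - 64*9) = 1/(-3807 - 4*144) = 1/(-3807 - 576) = 1/(-4383) = -1/4383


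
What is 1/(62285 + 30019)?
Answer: 1/92304 ≈ 1.0834e-5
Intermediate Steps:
1/(62285 + 30019) = 1/92304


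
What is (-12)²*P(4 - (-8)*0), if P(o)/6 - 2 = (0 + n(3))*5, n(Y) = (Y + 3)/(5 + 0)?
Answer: 6912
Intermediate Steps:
n(Y) = ⅗ + Y/5 (n(Y) = (3 + Y)/5 = (3 + Y)*(⅕) = ⅗ + Y/5)
P(o) = 48 (P(o) = 12 + 6*((0 + (⅗ + (⅕)*3))*5) = 12 + 6*((0 + (⅗ + ⅗))*5) = 12 + 6*((0 + 6/5)*5) = 12 + 6*((6/5)*5) = 12 + 6*6 = 12 + 36 = 48)
(-12)²*P(4 - (-8)*0) = (-12)²*48 = 144*48 = 6912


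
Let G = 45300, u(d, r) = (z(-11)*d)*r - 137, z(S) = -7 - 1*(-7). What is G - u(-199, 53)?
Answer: 45437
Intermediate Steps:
z(S) = 0 (z(S) = -7 + 7 = 0)
u(d, r) = -137 (u(d, r) = (0*d)*r - 137 = 0*r - 137 = 0 - 137 = -137)
G - u(-199, 53) = 45300 - 1*(-137) = 45300 + 137 = 45437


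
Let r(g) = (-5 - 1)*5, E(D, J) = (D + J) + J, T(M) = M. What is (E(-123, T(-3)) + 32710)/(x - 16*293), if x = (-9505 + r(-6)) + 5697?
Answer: -32581/8526 ≈ -3.8214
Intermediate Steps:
E(D, J) = D + 2*J
r(g) = -30 (r(g) = -6*5 = -30)
x = -3838 (x = (-9505 - 30) + 5697 = -9535 + 5697 = -3838)
(E(-123, T(-3)) + 32710)/(x - 16*293) = ((-123 + 2*(-3)) + 32710)/(-3838 - 16*293) = ((-123 - 6) + 32710)/(-3838 - 4688) = (-129 + 32710)/(-8526) = 32581*(-1/8526) = -32581/8526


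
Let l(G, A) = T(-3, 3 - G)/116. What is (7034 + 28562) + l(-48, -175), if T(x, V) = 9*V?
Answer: 4129595/116 ≈ 35600.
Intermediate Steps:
l(G, A) = 27/116 - 9*G/116 (l(G, A) = (9*(3 - G))/116 = (27 - 9*G)*(1/116) = 27/116 - 9*G/116)
(7034 + 28562) + l(-48, -175) = (7034 + 28562) + (27/116 - 9/116*(-48)) = 35596 + (27/116 + 108/29) = 35596 + 459/116 = 4129595/116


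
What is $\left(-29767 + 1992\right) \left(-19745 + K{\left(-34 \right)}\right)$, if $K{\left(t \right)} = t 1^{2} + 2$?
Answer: $549306175$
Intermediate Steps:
$K{\left(t \right)} = 2 + t$ ($K{\left(t \right)} = t 1 + 2 = t + 2 = 2 + t$)
$\left(-29767 + 1992\right) \left(-19745 + K{\left(-34 \right)}\right) = \left(-29767 + 1992\right) \left(-19745 + \left(2 - 34\right)\right) = - 27775 \left(-19745 - 32\right) = \left(-27775\right) \left(-19777\right) = 549306175$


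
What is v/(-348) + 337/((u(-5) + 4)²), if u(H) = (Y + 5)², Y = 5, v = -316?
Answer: 883783/940992 ≈ 0.93920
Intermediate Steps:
u(H) = 100 (u(H) = (5 + 5)² = 10² = 100)
v/(-348) + 337/((u(-5) + 4)²) = -316/(-348) + 337/((100 + 4)²) = -316*(-1/348) + 337/(104²) = 79/87 + 337/10816 = 883783/940992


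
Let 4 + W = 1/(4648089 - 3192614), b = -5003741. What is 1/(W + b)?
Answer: -1455475/7282825753874 ≈ -1.9985e-7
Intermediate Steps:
W = -5821899/1455475 (W = -4 + 1/(4648089 - 3192614) = -4 + 1/1455475 = -5821899/1455475 ≈ -4.0000)
1/(W + b) = 1/(-5821899/1455475 - 5003741) = 1/(-7282825753874/1455475) = -1455475/7282825753874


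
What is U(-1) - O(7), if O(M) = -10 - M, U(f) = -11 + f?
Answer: 5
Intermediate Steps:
U(-1) - O(7) = (-11 - 1) - (-10 - 1*7) = -12 - (-10 - 7) = -12 - 1*(-17) = -12 + 17 = 5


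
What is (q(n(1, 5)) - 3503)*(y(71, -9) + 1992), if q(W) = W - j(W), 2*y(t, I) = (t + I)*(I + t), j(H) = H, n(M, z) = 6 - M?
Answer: -13710742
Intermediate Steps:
y(t, I) = (I + t)**2/2 (y(t, I) = ((t + I)*(I + t))/2 = ((I + t)*(I + t))/2 = (I + t)**2/2)
q(W) = 0 (q(W) = W - W = 0)
(q(n(1, 5)) - 3503)*(y(71, -9) + 1992) = (0 - 3503)*((-9 + 71)**2/2 + 1992) = -3503*((1/2)*62**2 + 1992) = -3503*((1/2)*3844 + 1992) = -3503*(1922 + 1992) = -3503*3914 = -13710742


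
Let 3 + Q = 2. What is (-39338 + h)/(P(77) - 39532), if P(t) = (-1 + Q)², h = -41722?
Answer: 6755/3294 ≈ 2.0507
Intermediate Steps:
Q = -1 (Q = -3 + 2 = -1)
P(t) = 4 (P(t) = (-1 - 1)² = (-2)² = 4)
(-39338 + h)/(P(77) - 39532) = (-39338 - 41722)/(4 - 39532) = -81060/(-39528) = -81060*(-1/39528) = 6755/3294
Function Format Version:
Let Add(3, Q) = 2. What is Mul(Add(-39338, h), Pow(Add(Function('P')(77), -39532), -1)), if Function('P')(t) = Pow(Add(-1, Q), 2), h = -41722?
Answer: Rational(6755, 3294) ≈ 2.0507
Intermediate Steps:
Q = -1 (Q = Add(-3, 2) = -1)
Function('P')(t) = 4 (Function('P')(t) = Pow(Add(-1, -1), 2) = Pow(-2, 2) = 4)
Mul(Add(-39338, h), Pow(Add(Function('P')(77), -39532), -1)) = Mul(Add(-39338, -41722), Pow(Add(4, -39532), -1)) = Mul(-81060, Pow(-39528, -1)) = Mul(-81060, Rational(-1, 39528)) = Rational(6755, 3294)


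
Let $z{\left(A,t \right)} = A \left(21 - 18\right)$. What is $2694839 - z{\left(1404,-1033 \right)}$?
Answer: $2690627$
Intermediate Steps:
$z{\left(A,t \right)} = 3 A$ ($z{\left(A,t \right)} = A 3 = 3 A$)
$2694839 - z{\left(1404,-1033 \right)} = 2694839 - 3 \cdot 1404 = 2694839 - 4212 = 2690627$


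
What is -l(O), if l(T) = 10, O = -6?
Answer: -10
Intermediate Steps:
-l(O) = -1*10 = -10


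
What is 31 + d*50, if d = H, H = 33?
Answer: 1681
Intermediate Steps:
d = 33
31 + d*50 = 31 + 33*50 = 31 + 1650 = 1681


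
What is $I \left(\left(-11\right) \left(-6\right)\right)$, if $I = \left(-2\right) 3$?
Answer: $-396$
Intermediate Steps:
$I = -6$
$I \left(\left(-11\right) \left(-6\right)\right) = - 6 \left(\left(-11\right) \left(-6\right)\right) = \left(-6\right) 66 = -396$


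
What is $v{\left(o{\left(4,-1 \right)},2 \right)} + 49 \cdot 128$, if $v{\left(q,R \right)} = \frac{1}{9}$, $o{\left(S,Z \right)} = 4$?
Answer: $\frac{56449}{9} \approx 6272.1$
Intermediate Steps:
$v{\left(q,R \right)} = \frac{1}{9}$
$v{\left(o{\left(4,-1 \right)},2 \right)} + 49 \cdot 128 = \frac{1}{9} + 49 \cdot 128 = \frac{1}{9} + 6272 = \frac{56449}{9}$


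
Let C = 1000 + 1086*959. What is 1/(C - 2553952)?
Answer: -1/1511478 ≈ -6.6160e-7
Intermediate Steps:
C = 1042474 (C = 1000 + 1041474 = 1042474)
1/(C - 2553952) = 1/(1042474 - 2553952) = 1/(-1511478) = -1/1511478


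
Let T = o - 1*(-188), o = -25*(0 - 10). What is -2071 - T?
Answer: -2509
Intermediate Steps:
o = 250 (o = -25*(-10) = 250)
T = 438 (T = 250 - 1*(-188) = 250 + 188 = 438)
-2071 - T = -2071 - 1*438 = -2071 - 438 = -2509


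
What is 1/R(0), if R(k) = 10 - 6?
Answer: ¼ ≈ 0.25000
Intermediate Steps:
R(k) = 4
1/R(0) = 1/4 = ¼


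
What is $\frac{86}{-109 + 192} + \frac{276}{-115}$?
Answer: $- \frac{566}{415} \approx -1.3639$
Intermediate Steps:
$\frac{86}{-109 + 192} + \frac{276}{-115} = \frac{86}{83} + 276 \left(- \frac{1}{115}\right) = 86 \cdot \frac{1}{83} - \frac{12}{5} = \frac{86}{83} - \frac{12}{5} = - \frac{566}{415}$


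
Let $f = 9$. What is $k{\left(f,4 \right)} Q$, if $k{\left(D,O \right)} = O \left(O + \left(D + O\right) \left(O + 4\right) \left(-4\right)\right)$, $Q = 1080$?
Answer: $-1779840$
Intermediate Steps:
$k{\left(D,O \right)} = O \left(O - 4 \left(4 + O\right) \left(D + O\right)\right)$ ($k{\left(D,O \right)} = O \left(O + \left(D + O\right) \left(4 + O\right) \left(-4\right)\right) = O \left(O + \left(4 + O\right) \left(D + O\right) \left(-4\right)\right) = O \left(O - 4 \left(4 + O\right) \left(D + O\right)\right)$)
$k{\left(f,4 \right)} Q = \left(-1\right) 4 \left(4 \cdot 4^{2} + 15 \cdot 4 + 16 \cdot 9 + 4 \cdot 9 \cdot 4\right) 1080 = \left(-1\right) 4 \left(4 \cdot 16 + 60 + 144 + 144\right) 1080 = \left(-1\right) 4 \left(64 + 60 + 144 + 144\right) 1080 = \left(-1\right) 4 \cdot 412 \cdot 1080 = \left(-1648\right) 1080 = -1779840$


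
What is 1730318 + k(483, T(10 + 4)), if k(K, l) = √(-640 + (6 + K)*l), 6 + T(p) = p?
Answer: 1730318 + 2*√818 ≈ 1.7304e+6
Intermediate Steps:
T(p) = -6 + p
k(K, l) = √(-640 + l*(6 + K))
1730318 + k(483, T(10 + 4)) = 1730318 + √(-640 + 6*(-6 + (10 + 4)) + 483*(-6 + (10 + 4))) = 1730318 + √(-640 + 6*(-6 + 14) + 483*(-6 + 14)) = 1730318 + √(-640 + 6*8 + 483*8) = 1730318 + √(-640 + 48 + 3864) = 1730318 + √3272 = 1730318 + 2*√818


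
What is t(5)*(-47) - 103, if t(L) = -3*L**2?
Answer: 3422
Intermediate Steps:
t(5)*(-47) - 103 = -3*5**2*(-47) - 103 = -3*25*(-47) - 103 = -75*(-47) - 103 = 3525 - 103 = 3422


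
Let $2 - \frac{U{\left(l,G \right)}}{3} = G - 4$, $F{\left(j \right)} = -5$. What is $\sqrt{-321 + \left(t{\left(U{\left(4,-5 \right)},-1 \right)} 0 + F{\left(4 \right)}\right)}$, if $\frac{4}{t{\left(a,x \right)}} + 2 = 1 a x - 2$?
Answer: $i \sqrt{326} \approx 18.055 i$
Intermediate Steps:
$U{\left(l,G \right)} = 18 - 3 G$ ($U{\left(l,G \right)} = 6 - 3 \left(G - 4\right) = 6 - 3 \left(-4 + G\right) = 6 - \left(-12 + 3 G\right) = 18 - 3 G$)
$t{\left(a,x \right)} = \frac{4}{-4 + a x}$ ($t{\left(a,x \right)} = \frac{4}{-2 + \left(1 a x - 2\right)} = \frac{4}{-2 + \left(a x - 2\right)} = \frac{4}{-2 + \left(-2 + a x\right)} = \frac{4}{-4 + a x}$)
$\sqrt{-321 + \left(t{\left(U{\left(4,-5 \right)},-1 \right)} 0 + F{\left(4 \right)}\right)} = \sqrt{-321 - \left(5 - \frac{4}{-4 + \left(18 - -15\right) \left(-1\right)} 0\right)} = \sqrt{-321 - \left(5 - \frac{4}{-4 + \left(18 + 15\right) \left(-1\right)} 0\right)} = \sqrt{-321 - \left(5 - \frac{4}{-4 + 33 \left(-1\right)} 0\right)} = \sqrt{-321 - \left(5 - \frac{4}{-4 - 33} \cdot 0\right)} = \sqrt{-321 - \left(5 - \frac{4}{-37} \cdot 0\right)} = \sqrt{-321 - \left(5 - 4 \left(- \frac{1}{37}\right) 0\right)} = \sqrt{-321 - 5} = \sqrt{-326} = i \sqrt{326}$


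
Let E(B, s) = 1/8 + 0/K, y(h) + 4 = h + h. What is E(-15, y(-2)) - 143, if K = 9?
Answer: -1143/8 ≈ -142.88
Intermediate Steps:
y(h) = -4 + 2*h (y(h) = -4 + (h + h) = -4 + 2*h)
E(B, s) = ⅛ (E(B, s) = 1/8 + 0/9 = 1*(⅛) + 0*(⅑) = ⅛ + 0 = ⅛)
E(-15, y(-2)) - 143 = ⅛ - 143 = -1143/8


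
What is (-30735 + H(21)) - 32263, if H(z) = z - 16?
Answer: -62993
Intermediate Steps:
H(z) = -16 + z
(-30735 + H(21)) - 32263 = (-30735 + (-16 + 21)) - 32263 = (-30735 + 5) - 32263 = -30730 - 32263 = -62993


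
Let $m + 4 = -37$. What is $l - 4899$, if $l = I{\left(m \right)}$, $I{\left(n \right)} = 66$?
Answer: $-4833$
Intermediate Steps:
$m = -41$ ($m = -4 - 37 = -41$)
$l = 66$
$l - 4899 = 66 - 4899 = -4833$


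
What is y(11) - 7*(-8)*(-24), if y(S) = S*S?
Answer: -1223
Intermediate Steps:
y(S) = S**2
y(11) - 7*(-8)*(-24) = 11**2 - 7*(-8)*(-24) = 121 + 56*(-24) = 121 - 1344 = -1223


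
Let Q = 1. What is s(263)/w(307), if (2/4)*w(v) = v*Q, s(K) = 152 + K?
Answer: 415/614 ≈ 0.67590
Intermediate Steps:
w(v) = 2*v (w(v) = 2*(v*1) = 2*v)
s(263)/w(307) = (152 + 263)/((2*307)) = 415/614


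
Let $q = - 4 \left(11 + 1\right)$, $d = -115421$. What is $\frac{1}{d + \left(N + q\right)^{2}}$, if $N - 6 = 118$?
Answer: $- \frac{1}{109645} \approx -9.1203 \cdot 10^{-6}$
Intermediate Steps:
$q = -48$ ($q = \left(-4\right) 12 = -48$)
$N = 124$ ($N = 6 + 118 = 124$)
$\frac{1}{d + \left(N + q\right)^{2}} = \frac{1}{-115421 + \left(124 - 48\right)^{2}} = \frac{1}{-115421 + 76^{2}} = \frac{1}{-115421 + 5776} = \frac{1}{-109645} = - \frac{1}{109645}$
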